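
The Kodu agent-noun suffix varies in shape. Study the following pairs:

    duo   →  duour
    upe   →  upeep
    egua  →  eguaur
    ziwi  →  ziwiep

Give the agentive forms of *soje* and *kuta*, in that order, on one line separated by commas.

sojeep, kutaur

The alternation tracks the last vowel of the stem — -ep when the last vowel of the stem is a front vowel (*upe*, *ziwi*); -ur when the last vowel of the stem is a back vowel (*duo*, *egua*).
Since the last vowel of *soje* is /e/ (a front vowel), it takes -ep, giving *sojeep*.
*kuta*: last vowel = /a/, a back vowel → -ur → *kutaur*.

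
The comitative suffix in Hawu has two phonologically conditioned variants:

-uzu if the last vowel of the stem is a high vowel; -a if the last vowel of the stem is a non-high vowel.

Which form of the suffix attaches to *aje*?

The last vowel of *aje* is /e/, which is a non-high vowel, so the suffix is -a.

-a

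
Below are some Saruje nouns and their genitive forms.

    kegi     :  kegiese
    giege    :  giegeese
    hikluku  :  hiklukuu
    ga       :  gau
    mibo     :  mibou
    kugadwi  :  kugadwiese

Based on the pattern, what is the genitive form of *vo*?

The suffix is conditioned by the last vowel: -ese when the last vowel of the stem is a front vowel (*kegi*, *giege*, *kugadwi*); -u when the last vowel of the stem is a back vowel (*hikluku*, *ga*, *mibo*).
*vo*: last vowel = /o/, a back vowel → -u → *vou*.

vou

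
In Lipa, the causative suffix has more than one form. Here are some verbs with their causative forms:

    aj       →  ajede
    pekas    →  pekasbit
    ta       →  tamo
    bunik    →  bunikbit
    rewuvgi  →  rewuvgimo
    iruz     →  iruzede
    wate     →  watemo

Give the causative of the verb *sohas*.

Looking at the final sound of each stem: -bit when the stem ends in a voiceless consonant (*pekas*, *bunik*); -ede when the stem ends in a voiced consonant (*aj*, *iruz*); -mo when the stem ends in a vowel (*ta*, *rewuvgi*, *wate*).
*sohas*: final sound = /s/, a voiceless consonant → -bit → *sohasbit*.

sohasbit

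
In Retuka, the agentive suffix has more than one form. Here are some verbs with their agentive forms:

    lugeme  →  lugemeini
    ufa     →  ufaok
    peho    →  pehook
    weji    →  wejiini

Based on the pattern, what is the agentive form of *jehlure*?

jehlureini

The pattern is front/back vowel harmony: -ini when the last vowel of the stem is a front vowel (*lugeme*, *weji*); -ok when the last vowel of the stem is a back vowel (*ufa*, *peho*).
The last vowel of *jehlure* is /e/, which is a front vowel, so the suffix is -ini, giving *jehlureini*.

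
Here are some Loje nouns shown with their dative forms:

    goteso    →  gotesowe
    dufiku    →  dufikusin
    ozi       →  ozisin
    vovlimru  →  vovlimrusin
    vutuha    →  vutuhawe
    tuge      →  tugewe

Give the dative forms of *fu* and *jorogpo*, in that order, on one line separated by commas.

The suffix is conditioned by the last vowel: -sin when the last vowel of the stem is a high vowel (*dufiku*, *ozi*, *vovlimru*); -we when the last vowel of the stem is a non-high vowel (*goteso*, *vutuha*, *tuge*).
*fu*: last vowel = /u/, a high vowel → -sin → *fusin*.
*jorogpo* — last vowel /o/ (a non-high vowel) → -we → *jorogpowe*.

fusin, jorogpowe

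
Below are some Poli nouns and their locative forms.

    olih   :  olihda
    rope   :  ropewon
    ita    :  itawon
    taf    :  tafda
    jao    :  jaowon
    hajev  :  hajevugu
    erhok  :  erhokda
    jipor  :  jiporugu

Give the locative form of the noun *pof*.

pofda

The suffix is conditioned by the final sound: -da when the stem ends in a voiceless consonant (*olih*, *taf*, *erhok*); -ugu when the stem ends in a voiced consonant (*hajev*, *jipor*); -won when the stem ends in a vowel (*rope*, *ita*, *jao*).
*pof* — final sound /f/ (a voiceless consonant) → -da → *pofda*.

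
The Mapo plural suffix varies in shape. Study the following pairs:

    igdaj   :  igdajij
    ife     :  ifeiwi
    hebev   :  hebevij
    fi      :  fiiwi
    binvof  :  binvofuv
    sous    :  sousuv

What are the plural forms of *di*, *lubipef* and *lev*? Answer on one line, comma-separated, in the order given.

Looking at the final sound of each stem: -uv when the stem ends in a voiceless consonant (*binvof*, *sous*); -ij when the stem ends in a voiced consonant (*igdaj*, *hebev*); -iwi when the stem ends in a vowel (*ife*, *fi*).
*di*: final sound = /i/, a vowel → -iwi → *diiwi*.
*lubipef*: final sound = /f/, a voiceless consonant → -uv → *lubipefuv*.
*lev* — final sound /v/ (a voiced consonant) → -ij → *levij*.

diiwi, lubipefuv, levij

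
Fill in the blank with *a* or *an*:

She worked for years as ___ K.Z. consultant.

The indefinite article is chosen by the initial *sound* of the following word, not its spelling.
The initialism *K.Z.* is read letter by letter; the first letter, K, is pronounced /keɪ/, which begins with a consonant sound.
So the article is *a*: She worked for years as a K.Z. consultant.

a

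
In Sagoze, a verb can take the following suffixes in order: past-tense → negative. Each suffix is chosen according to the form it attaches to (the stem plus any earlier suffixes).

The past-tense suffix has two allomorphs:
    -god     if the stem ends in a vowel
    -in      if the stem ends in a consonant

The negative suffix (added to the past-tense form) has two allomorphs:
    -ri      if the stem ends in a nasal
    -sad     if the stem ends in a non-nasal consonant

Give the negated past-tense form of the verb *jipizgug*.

jipizguginri

The final sound of *jipizgug* is /g/, which is a consonant, so the past-tense suffix is -in, giving *jipizgugin*.
The past-tense form *jipizgugin*: final consonant = /n/, a nasal → -ri → *jipizguginri*.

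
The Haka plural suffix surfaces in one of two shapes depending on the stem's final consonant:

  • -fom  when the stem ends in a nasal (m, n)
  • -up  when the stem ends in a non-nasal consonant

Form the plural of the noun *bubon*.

Since the final consonant of *bubon* is /n/ (a nasal), it takes -fom, giving *bubonfom*.

bubonfom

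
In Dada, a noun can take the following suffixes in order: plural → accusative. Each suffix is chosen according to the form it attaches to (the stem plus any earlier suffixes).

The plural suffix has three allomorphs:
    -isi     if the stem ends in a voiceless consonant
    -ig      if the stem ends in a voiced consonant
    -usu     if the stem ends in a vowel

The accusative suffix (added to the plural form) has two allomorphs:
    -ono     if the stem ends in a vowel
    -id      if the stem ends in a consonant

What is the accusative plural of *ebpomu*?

ebpomuusuono

Since the final sound of *ebpomu* is /u/ (a vowel), it takes -usu, giving *ebpomuusu*.
Since the final sound of the plural form *ebpomuusu* is /u/ (a vowel), it takes -ono, giving *ebpomuusuono*.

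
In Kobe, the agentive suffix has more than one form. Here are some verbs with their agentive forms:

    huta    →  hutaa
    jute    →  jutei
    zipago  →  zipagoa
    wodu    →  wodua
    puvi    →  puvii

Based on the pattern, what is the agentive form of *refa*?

The alternation tracks the last vowel of the stem — -i when the last vowel of the stem is a front vowel (*jute*, *puvi*); -a when the last vowel of the stem is a back vowel (*huta*, *zipago*, *wodu*).
Since the last vowel of *refa* is /a/ (a back vowel), it takes -a, giving *refaa*.

refaa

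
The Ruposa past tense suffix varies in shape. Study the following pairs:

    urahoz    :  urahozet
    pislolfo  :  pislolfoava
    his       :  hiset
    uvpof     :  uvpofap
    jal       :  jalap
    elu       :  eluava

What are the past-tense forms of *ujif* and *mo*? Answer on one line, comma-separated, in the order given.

ujifap, moava

Looking at the final sound of each stem: -et when the stem ends in a sibilant (*urahoz*, *his*); -ap when the stem ends in a non-sibilant consonant (*uvpof*, *jal*); -ava when the stem ends in a vowel (*pislolfo*, *elu*).
*ujif*: final sound = /f/, a non-sibilant consonant → -ap → *ujifap*.
*mo* — final sound /o/ (a vowel) → -ava → *moava*.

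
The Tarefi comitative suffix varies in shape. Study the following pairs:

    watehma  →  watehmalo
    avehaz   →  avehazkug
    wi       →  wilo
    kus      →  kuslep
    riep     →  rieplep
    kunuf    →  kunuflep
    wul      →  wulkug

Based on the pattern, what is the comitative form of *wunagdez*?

The alternation tracks the final sound of the stem — -lep when the stem ends in a voiceless consonant (*kus*, *riep*, *kunuf*); -kug when the stem ends in a voiced consonant (*avehaz*, *wul*); -lo when the stem ends in a vowel (*watehma*, *wi*).
*wunagdez* — final sound /z/ (a voiced consonant) → -kug → *wunagdezkug*.

wunagdezkug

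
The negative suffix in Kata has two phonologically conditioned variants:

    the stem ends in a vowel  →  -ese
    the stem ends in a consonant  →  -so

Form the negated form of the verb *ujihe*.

Since the final sound of *ujihe* is /e/ (a vowel), it takes -ese, giving *ujiheese*.

ujiheese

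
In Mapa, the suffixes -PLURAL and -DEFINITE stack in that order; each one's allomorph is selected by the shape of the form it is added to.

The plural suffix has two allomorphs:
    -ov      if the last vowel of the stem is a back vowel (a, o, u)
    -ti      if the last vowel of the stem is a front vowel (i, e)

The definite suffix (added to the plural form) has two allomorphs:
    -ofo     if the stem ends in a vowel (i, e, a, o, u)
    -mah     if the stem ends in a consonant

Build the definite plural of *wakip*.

wakiptiofo

The last vowel of *wakip* is /i/, which is a front vowel, so the plural suffix is -ti, giving *wakipti*.
Since the final sound of the plural form *wakipti* is /i/ (a vowel), it takes -ofo, giving *wakiptiofo*.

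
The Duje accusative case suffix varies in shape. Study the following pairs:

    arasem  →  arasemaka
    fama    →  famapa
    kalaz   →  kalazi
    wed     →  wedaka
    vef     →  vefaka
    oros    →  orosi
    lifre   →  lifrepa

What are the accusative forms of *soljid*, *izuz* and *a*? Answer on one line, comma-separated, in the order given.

soljidaka, izuzi, apa

The pattern is sibilance of the final sound: -i when the stem ends in a sibilant (*kalaz*, *oros*); -aka when the stem ends in a non-sibilant consonant (*arasem*, *wed*, *vef*); -pa when the stem ends in a vowel (*fama*, *lifre*).
*soljid*: final sound = /d/, a non-sibilant consonant → -aka → *soljidaka*.
*izuz*: final sound = /z/, a sibilant → -i → *izuzi*.
Since the final sound of *a* is /a/ (a vowel), it takes -pa, giving *apa*.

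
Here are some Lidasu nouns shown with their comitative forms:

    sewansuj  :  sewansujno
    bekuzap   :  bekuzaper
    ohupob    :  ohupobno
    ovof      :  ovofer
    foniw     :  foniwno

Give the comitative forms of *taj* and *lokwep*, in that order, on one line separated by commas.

tajno, lokweper

The suffix is conditioned by the final consonant: -er when the stem ends in a voiceless consonant (*bekuzap*, *ovof*); -no when the stem ends in a voiced consonant (*sewansuj*, *ohupob*, *foniw*).
*taj* — final consonant /j/ (voiced) → -no → *tajno*.
Since the final consonant of *lokwep* is /p/ (voiceless), it takes -er, giving *lokweper*.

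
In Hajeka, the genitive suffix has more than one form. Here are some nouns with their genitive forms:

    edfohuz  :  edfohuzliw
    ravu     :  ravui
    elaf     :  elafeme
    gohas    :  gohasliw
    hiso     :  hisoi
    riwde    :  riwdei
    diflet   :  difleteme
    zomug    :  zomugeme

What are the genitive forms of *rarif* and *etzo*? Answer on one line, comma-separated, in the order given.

Looking at the final sound of each stem: -liw when the stem ends in a sibilant (*edfohuz*, *gohas*); -eme when the stem ends in a non-sibilant consonant (*elaf*, *diflet*, *zomug*); -i when the stem ends in a vowel (*ravu*, *hiso*, *riwde*).
The final sound of *rarif* is /f/, which is a non-sibilant consonant, so the suffix is -eme, giving *rarifeme*.
*etzo* — final sound /o/ (a vowel) → -i → *etzoi*.

rarifeme, etzoi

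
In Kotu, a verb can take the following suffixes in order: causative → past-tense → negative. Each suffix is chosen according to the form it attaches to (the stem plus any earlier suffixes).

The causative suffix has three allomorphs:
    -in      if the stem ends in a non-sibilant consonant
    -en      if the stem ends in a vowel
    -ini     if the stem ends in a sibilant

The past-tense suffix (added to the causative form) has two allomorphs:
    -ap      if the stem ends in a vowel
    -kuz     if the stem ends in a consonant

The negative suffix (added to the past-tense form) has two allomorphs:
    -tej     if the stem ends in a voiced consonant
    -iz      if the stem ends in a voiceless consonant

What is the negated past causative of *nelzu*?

*nelzu*: final sound = /u/, a vowel → -en → *nelzuen*.
The causative form *nelzuen* — final sound /n/ (a consonant) → -kuz → *nelzuenkuz*.
The past-tense form *nelzuenkuz* — final consonant /z/ (voiced) → -tej → *nelzuenkuztej*.

nelzuenkuztej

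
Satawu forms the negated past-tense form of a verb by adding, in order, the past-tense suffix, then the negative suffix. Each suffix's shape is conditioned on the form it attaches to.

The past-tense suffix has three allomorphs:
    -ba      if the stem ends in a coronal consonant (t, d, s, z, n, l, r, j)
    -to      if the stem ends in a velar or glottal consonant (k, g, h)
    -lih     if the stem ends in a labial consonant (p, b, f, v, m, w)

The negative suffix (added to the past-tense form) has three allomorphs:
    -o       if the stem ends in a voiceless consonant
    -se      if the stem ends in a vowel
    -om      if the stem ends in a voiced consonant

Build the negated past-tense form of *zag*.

zagtose

*zag*: final consonant = /g/, velar/glottal → -to → *zagto*.
Since the final sound of the past-tense form *zagto* is /o/ (a vowel), it takes -se, giving *zagtose*.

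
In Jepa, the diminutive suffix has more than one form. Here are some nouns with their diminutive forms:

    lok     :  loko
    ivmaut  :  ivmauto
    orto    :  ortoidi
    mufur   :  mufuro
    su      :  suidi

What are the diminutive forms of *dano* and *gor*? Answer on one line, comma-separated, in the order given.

The suffix is conditioned by the final sound: -o when the stem ends in a consonant (*lok*, *ivmaut*, *mufur*); -idi when the stem ends in a vowel (*orto*, *su*).
*dano* — final sound /o/ (a vowel) → -idi → *danoidi*.
*gor* — final sound /r/ (a consonant) → -o → *goro*.

danoidi, goro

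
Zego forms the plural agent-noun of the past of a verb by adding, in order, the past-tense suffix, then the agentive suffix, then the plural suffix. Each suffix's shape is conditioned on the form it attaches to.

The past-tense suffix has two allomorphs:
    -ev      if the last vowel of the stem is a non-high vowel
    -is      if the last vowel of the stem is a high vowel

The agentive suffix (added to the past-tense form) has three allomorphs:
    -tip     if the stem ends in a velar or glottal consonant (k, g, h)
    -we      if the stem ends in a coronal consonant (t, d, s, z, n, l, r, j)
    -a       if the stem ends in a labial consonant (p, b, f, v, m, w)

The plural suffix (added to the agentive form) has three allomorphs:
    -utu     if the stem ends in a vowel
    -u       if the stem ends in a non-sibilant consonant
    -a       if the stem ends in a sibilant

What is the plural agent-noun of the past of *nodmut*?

The last vowel of *nodmut* is /u/, which is a high vowel, so the past-tense suffix is -is, giving *nodmutis*.
Since the final consonant of the past-tense form *nodmutis* is /s/ (coronal), it takes -we, giving *nodmutiswe*.
The final sound of the agentive form *nodmutiswe* is /e/, which is a vowel, so the plural suffix is -utu, giving *nodmutisweutu*.

nodmutisweutu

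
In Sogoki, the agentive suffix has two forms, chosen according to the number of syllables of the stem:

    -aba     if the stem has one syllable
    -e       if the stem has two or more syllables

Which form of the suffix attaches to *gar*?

*gar* (one syllable) → -aba.

-aba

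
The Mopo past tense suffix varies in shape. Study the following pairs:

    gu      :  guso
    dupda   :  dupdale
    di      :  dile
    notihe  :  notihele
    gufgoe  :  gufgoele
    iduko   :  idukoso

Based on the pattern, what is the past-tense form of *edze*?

edzele

The alternation tracks the last vowel of the stem — -so when the last vowel of the stem is a rounded vowel (*gu*, *iduko*); -le when the last vowel of the stem is an unrounded vowel (*dupda*, *di*, *notihe*, *gufgoe*).
*edze*: last vowel = /e/, an unrounded vowel → -le → *edzele*.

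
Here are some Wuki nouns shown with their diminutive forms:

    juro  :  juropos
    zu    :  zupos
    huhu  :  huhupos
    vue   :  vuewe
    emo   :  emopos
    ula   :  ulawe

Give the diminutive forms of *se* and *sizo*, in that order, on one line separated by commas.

sewe, sizopos

The pattern is rounding harmony: -pos when the last vowel of the stem is a rounded vowel (*juro*, *zu*, *huhu*, *emo*); -we when the last vowel of the stem is an unrounded vowel (*vue*, *ula*).
*se*: last vowel = /e/, an unrounded vowel → -we → *sewe*.
*sizo* — last vowel /o/ (a rounded vowel) → -pos → *sizopos*.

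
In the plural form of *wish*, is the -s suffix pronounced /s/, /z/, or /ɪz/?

/ɪz/

The stem *wish* ends in a sibilant (/s, z, ʃ, ʒ, tʃ, dʒ/).
The plural suffix surfaces as /ɪz/ after sibilants, /s/ after other voiceless consonants, and /z/ after other voiced sounds.
So the plural -s on *wish* is pronounced /ɪz/.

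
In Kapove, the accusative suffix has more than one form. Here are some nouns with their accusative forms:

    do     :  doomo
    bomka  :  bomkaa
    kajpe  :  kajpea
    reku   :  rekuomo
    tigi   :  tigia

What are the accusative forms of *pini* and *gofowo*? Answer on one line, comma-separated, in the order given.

The suffix is conditioned by the last vowel: -omo when the last vowel of the stem is a rounded vowel (*do*, *reku*); -a when the last vowel of the stem is an unrounded vowel (*bomka*, *kajpe*, *tigi*).
*pini*: last vowel = /i/, an unrounded vowel → -a → *pinia*.
The last vowel of *gofowo* is /o/, which is a rounded vowel, so the suffix is -omo, giving *gofowoomo*.

pinia, gofowoomo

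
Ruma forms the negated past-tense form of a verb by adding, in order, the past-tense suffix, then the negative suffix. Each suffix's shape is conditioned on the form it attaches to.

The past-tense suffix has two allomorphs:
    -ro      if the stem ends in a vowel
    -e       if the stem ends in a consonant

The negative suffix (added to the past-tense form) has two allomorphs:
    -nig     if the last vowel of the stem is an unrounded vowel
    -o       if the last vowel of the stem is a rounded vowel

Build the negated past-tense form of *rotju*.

*rotju*: final sound = /u/, a vowel → -ro → *rotjuro*.
The past-tense form *rotjuro*: last vowel = /o/, a rounded vowel → -o → *rotjuroo*.

rotjuroo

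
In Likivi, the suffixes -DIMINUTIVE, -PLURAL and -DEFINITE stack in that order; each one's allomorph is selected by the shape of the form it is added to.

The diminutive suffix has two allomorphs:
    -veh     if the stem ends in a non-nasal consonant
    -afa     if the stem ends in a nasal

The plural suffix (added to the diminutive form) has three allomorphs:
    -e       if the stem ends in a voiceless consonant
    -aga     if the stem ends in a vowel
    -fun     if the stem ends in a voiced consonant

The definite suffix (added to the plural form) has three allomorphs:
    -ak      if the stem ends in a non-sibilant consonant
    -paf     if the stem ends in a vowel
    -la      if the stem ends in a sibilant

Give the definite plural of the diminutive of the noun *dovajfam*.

dovajfamafaagapaf

The final consonant of *dovajfam* is /m/, which is a nasal, so the diminutive suffix is -afa, giving *dovajfamafa*.
The diminutive form *dovajfamafa*: final sound = /a/, a vowel → -aga → *dovajfamafaaga*.
Since the final sound of the plural form *dovajfamafaaga* is /a/ (a vowel), it takes -paf, giving *dovajfamafaagapaf*.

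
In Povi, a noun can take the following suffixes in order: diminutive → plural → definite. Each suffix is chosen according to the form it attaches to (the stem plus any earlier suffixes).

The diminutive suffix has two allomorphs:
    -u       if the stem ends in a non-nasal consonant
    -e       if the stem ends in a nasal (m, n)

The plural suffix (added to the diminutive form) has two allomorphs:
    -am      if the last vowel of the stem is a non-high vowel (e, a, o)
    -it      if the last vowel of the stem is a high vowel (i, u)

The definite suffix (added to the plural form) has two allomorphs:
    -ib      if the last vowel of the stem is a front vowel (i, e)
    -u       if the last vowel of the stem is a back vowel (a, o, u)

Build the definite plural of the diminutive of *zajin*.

Since the final consonant of *zajin* is /n/ (a nasal), it takes -e, giving *zajine*.
The diminutive form *zajine*: last vowel = /e/, a non-high vowel → -am → *zajineam*.
The last vowel of the plural form *zajineam* is /a/, which is a back vowel, so the definite suffix is -u, giving *zajineamu*.

zajineamu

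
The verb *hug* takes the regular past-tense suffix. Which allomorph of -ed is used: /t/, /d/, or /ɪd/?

/d/

The stem *hug* ends in a voiced sound other than /d/.
The -ed suffix is realized as /ɪd/ after /t, d/; as /t/ after other voiceless consonants; and as /d/ after other voiced sounds.
So -ed on *hug* is pronounced /d/.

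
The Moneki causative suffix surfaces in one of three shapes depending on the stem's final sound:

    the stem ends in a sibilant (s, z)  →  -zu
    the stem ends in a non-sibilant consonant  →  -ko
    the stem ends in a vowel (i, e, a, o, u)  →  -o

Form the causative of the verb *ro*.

*ro* — final sound /o/ (a vowel) → -o → *roo*.

roo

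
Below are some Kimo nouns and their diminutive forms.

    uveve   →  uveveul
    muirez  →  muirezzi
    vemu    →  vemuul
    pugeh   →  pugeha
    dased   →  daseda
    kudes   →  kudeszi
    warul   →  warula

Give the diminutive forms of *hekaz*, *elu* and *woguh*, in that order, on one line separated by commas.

The pattern is sibilance of the final sound: -zi when the stem ends in a sibilant (*muirez*, *kudes*); -a when the stem ends in a non-sibilant consonant (*pugeh*, *dased*, *warul*); -ul when the stem ends in a vowel (*uveve*, *vemu*).
*hekaz*: final sound = /z/, a sibilant → -zi → *hekazzi*.
Since the final sound of *elu* is /u/ (a vowel), it takes -ul, giving *eluul*.
*woguh* — final sound /h/ (a non-sibilant consonant) → -a → *woguha*.

hekazzi, eluul, woguha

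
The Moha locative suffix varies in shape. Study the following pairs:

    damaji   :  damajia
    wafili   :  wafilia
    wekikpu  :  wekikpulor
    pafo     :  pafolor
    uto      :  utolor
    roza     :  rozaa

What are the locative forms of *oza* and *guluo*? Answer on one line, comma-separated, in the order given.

The alternation tracks the last vowel of the stem — -lor when the last vowel of the stem is a rounded vowel (*wekikpu*, *pafo*, *uto*); -a when the last vowel of the stem is an unrounded vowel (*damaji*, *wafili*, *roza*).
The last vowel of *oza* is /a/, which is an unrounded vowel, so the suffix is -a, giving *ozaa*.
Since the last vowel of *guluo* is /o/ (a rounded vowel), it takes -lor, giving *guluolor*.

ozaa, guluolor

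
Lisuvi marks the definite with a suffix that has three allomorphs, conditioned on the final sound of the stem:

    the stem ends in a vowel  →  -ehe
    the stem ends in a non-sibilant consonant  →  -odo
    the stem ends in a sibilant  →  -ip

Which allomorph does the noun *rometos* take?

Since the final sound of *rometos* is /s/ (a sibilant), it takes -ip.

-ip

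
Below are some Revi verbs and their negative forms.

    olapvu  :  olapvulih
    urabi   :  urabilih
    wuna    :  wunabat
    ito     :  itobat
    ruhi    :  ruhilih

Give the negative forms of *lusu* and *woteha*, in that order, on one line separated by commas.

lusulih, wotehabat

The alternation tracks the last vowel of the stem — -lih when the last vowel of the stem is a high vowel (*olapvu*, *urabi*, *ruhi*); -bat when the last vowel of the stem is a non-high vowel (*wuna*, *ito*).
Since the last vowel of *lusu* is /u/ (a high vowel), it takes -lih, giving *lusulih*.
*woteha*: last vowel = /a/, a non-high vowel → -bat → *wotehabat*.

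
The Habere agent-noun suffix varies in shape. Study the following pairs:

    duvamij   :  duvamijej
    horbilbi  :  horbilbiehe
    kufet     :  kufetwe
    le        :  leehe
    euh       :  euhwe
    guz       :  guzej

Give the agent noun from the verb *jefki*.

jefkiehe

The alternation tracks the final sound of the stem — -we when the stem ends in a voiceless consonant (*kufet*, *euh*); -ej when the stem ends in a voiced consonant (*duvamij*, *guz*); -ehe when the stem ends in a vowel (*horbilbi*, *le*).
The final sound of *jefki* is /i/, which is a vowel, so the suffix is -ehe, giving *jefkiehe*.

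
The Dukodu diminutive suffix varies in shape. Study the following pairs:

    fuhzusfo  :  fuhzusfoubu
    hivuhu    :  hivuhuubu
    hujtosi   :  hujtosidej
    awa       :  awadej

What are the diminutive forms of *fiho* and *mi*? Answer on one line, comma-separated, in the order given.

fihoubu, midej

The pattern is rounding harmony: -ubu when the last vowel of the stem is a rounded vowel (*fuhzusfo*, *hivuhu*); -dej when the last vowel of the stem is an unrounded vowel (*hujtosi*, *awa*).
The last vowel of *fiho* is /o/, which is a rounded vowel, so the suffix is -ubu, giving *fihoubu*.
Since the last vowel of *mi* is /i/ (an unrounded vowel), it takes -dej, giving *midej*.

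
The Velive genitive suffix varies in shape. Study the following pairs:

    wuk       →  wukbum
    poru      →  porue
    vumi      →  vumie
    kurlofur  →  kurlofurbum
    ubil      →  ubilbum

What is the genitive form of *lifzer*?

The suffix is conditioned by the final sound: -bum when the stem ends in a consonant (*wuk*, *kurlofur*, *ubil*); -e when the stem ends in a vowel (*poru*, *vumi*).
*lifzer* — final sound /r/ (a consonant) → -bum → *lifzerbum*.

lifzerbum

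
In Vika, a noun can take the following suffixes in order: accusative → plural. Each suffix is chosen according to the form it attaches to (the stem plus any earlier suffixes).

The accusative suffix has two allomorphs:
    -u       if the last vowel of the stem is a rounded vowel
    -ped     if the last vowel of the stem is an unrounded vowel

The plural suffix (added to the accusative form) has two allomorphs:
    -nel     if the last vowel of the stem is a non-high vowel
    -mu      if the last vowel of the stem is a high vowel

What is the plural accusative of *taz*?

The last vowel of *taz* is /a/, which is an unrounded vowel, so the accusative suffix is -ped, giving *tazped*.
The accusative form *tazped* — last vowel /e/ (a non-high vowel) → -nel → *tazpednel*.

tazpednel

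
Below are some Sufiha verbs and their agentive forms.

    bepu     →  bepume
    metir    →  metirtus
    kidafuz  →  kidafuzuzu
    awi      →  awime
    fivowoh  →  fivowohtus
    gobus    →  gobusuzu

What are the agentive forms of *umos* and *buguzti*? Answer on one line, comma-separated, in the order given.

The suffix is conditioned by the final sound: -uzu when the stem ends in a sibilant (*kidafuz*, *gobus*); -tus when the stem ends in a non-sibilant consonant (*metir*, *fivowoh*); -me when the stem ends in a vowel (*bepu*, *awi*).
*umos* — final sound /s/ (a sibilant) → -uzu → *umosuzu*.
Since the final sound of *buguzti* is /i/ (a vowel), it takes -me, giving *buguztime*.

umosuzu, buguztime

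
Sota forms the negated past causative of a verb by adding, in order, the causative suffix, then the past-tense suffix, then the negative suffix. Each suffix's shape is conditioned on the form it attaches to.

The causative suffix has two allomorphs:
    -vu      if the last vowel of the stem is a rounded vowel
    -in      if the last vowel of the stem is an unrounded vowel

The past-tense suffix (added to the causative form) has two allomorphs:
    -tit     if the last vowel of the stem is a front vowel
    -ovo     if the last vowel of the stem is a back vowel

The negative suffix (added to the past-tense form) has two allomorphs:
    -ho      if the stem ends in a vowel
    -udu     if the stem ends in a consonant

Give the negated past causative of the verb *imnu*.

imnuvuovoho

The last vowel of *imnu* is /u/, which is a rounded vowel, so the causative suffix is -vu, giving *imnuvu*.
The last vowel of the causative form *imnuvu* is /u/, which is a back vowel, so the past-tense suffix is -ovo, giving *imnuvuovo*.
The final sound of the past-tense form *imnuvuovo* is /o/, which is a vowel, so the negative suffix is -ho, giving *imnuvuovoho*.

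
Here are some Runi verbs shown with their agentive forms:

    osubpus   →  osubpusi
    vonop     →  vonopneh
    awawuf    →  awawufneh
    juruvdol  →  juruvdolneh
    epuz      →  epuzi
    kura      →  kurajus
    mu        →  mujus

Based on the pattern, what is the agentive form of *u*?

ujus

The alternation tracks the final sound of the stem — -i when the stem ends in a sibilant (*osubpus*, *epuz*); -neh when the stem ends in a non-sibilant consonant (*vonop*, *awawuf*, *juruvdol*); -jus when the stem ends in a vowel (*kura*, *mu*).
The final sound of *u* is /u/, which is a vowel, so the suffix is -jus, giving *ujus*.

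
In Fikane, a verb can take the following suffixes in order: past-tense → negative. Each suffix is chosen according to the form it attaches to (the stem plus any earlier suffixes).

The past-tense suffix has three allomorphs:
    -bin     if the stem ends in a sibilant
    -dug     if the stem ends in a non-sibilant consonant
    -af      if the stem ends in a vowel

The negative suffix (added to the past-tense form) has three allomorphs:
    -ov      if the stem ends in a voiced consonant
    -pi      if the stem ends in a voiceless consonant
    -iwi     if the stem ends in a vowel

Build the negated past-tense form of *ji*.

*ji*: final sound = /i/, a vowel → -af → *jiaf*.
The final sound of the past-tense form *jiaf* is /f/, which is a voiceless consonant, so the negative suffix is -pi, giving *jiafpi*.

jiafpi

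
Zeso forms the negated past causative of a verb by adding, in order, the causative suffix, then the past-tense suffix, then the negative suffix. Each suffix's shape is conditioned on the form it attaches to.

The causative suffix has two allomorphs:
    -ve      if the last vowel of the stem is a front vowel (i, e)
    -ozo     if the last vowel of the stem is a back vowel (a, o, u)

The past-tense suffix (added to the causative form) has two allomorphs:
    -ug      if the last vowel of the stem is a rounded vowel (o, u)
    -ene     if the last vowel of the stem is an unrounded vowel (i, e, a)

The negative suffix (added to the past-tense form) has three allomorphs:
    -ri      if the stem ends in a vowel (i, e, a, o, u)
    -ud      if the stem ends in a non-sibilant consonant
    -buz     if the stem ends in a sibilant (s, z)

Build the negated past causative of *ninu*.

*ninu* — last vowel /u/ (a back vowel) → -ozo → *ninuozo*.
The causative form *ninuozo*: last vowel = /o/, a rounded vowel → -ug → *ninuozoug*.
The final sound of the past-tense form *ninuozoug* is /g/, which is a non-sibilant consonant, so the negative suffix is -ud, giving *ninuozougud*.

ninuozougud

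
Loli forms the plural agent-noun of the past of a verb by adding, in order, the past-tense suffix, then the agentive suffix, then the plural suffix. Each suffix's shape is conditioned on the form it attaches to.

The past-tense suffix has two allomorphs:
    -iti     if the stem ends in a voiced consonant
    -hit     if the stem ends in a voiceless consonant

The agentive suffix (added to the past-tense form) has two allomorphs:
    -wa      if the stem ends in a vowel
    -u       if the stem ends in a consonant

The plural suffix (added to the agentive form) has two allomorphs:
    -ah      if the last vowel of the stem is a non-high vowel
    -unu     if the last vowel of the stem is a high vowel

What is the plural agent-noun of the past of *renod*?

*renod* — final consonant /d/ (voiced) → -iti → *renoditi*.
Since the final sound of the past-tense form *renoditi* is /i/ (a vowel), it takes -wa, giving *renoditiwa*.
The agentive form *renoditiwa* — last vowel /a/ (a non-high vowel) → -ah → *renoditiwaah*.

renoditiwaah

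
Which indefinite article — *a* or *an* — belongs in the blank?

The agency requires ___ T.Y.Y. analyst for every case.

a

The indefinite article is chosen by the initial *sound* of the following word, not its spelling.
The initialism *T.Y.Y.* is read letter by letter; the first letter, T, is pronounced /tiː/, which begins with a consonant sound.
So the article is *a*: The agency requires a T.Y.Y. analyst for every case.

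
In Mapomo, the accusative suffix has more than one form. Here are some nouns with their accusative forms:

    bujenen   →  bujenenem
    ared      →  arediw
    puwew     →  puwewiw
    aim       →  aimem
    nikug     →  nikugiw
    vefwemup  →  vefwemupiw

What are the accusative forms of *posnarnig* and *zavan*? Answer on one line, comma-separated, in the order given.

The alternation tracks the final consonant of the stem — -em when the stem ends in a nasal (*bujenen*, *aim*); -iw when the stem ends in a non-nasal consonant (*ared*, *puwew*, *nikug*, *vefwemup*).
*posnarnig*: final consonant = /g/, non-nasal → -iw → *posnarnigiw*.
*zavan*: final consonant = /n/, a nasal → -em → *zavanem*.

posnarnigiw, zavanem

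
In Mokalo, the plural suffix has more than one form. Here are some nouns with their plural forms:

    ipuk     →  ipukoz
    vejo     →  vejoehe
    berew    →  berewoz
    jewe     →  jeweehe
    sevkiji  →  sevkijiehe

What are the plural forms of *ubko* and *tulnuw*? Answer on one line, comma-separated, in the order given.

The suffix is conditioned by the final sound: -oz when the stem ends in a consonant (*ipuk*, *berew*); -ehe when the stem ends in a vowel (*vejo*, *jewe*, *sevkiji*).
*ubko*: final sound = /o/, a vowel → -ehe → *ubkoehe*.
The final sound of *tulnuw* is /w/, which is a consonant, so the suffix is -oz, giving *tulnuwoz*.

ubkoehe, tulnuwoz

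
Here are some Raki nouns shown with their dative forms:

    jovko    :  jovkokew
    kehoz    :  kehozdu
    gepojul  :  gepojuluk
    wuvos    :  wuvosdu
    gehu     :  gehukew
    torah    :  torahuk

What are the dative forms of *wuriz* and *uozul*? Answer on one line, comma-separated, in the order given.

The suffix is conditioned by the final sound: -du when the stem ends in a sibilant (*kehoz*, *wuvos*); -uk when the stem ends in a non-sibilant consonant (*gepojul*, *torah*); -kew when the stem ends in a vowel (*jovko*, *gehu*).
The final sound of *wuriz* is /z/, which is a sibilant, so the suffix is -du, giving *wurizdu*.
The final sound of *uozul* is /l/, which is a non-sibilant consonant, so the suffix is -uk, giving *uozuluk*.

wurizdu, uozuluk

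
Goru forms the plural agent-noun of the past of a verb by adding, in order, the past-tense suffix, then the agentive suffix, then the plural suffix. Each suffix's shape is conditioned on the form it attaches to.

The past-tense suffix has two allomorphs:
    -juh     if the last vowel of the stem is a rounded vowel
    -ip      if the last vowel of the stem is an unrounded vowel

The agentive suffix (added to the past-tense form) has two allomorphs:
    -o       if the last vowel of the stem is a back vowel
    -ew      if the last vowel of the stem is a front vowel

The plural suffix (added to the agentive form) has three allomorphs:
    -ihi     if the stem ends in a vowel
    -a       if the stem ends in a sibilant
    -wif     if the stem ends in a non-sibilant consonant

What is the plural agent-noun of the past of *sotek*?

The last vowel of *sotek* is /e/, which is an unrounded vowel, so the past-tense suffix is -ip, giving *sotekip*.
The last vowel of the past-tense form *sotekip* is /i/, which is a front vowel, so the agentive suffix is -ew, giving *sotekipew*.
The agentive form *sotekipew* — final sound /w/ (a non-sibilant consonant) → -wif → *sotekipewwif*.

sotekipewwif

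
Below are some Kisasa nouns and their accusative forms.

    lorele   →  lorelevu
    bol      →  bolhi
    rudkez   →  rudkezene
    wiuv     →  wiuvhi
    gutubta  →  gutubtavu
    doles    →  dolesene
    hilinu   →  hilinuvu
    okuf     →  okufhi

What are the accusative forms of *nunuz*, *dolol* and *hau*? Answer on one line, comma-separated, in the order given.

The suffix is conditioned by the final sound: -ene when the stem ends in a sibilant (*rudkez*, *doles*); -hi when the stem ends in a non-sibilant consonant (*bol*, *wiuv*, *okuf*); -vu when the stem ends in a vowel (*lorele*, *gutubta*, *hilinu*).
*nunuz* — final sound /z/ (a sibilant) → -ene → *nunuzene*.
The final sound of *dolol* is /l/, which is a non-sibilant consonant, so the suffix is -hi, giving *dololhi*.
Since the final sound of *hau* is /u/ (a vowel), it takes -vu, giving *hauvu*.

nunuzene, dololhi, hauvu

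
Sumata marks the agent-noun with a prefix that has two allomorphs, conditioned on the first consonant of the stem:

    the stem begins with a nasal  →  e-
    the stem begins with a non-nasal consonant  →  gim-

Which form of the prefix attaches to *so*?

gim-

The first consonant of *so* is /s/, which is non-nasal, so the prefix is gim-.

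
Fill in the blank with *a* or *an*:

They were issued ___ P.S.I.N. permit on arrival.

a

The indefinite article is chosen by the initial *sound* of the following word, not its spelling.
The initialism *P.S.I.N.* is read letter by letter; the first letter, P, is pronounced /piː/, which begins with a consonant sound.
So the article is *a*: They were issued a P.S.I.N. permit on arrival.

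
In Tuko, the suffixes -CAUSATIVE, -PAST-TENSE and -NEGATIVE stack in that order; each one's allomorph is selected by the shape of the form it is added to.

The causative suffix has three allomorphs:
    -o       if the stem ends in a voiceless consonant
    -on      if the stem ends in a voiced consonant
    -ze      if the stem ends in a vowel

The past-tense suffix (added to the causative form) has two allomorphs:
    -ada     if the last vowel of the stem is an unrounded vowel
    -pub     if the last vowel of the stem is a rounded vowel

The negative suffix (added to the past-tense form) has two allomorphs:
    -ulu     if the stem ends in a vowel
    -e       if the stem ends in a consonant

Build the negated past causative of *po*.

pozeadaulu

*po*: final sound = /o/, a vowel → -ze → *poze*.
Since the last vowel of the causative form *poze* is /e/ (an unrounded vowel), it takes -ada, giving *pozeada*.
The past-tense form *pozeada*: final sound = /a/, a vowel → -ulu → *pozeadaulu*.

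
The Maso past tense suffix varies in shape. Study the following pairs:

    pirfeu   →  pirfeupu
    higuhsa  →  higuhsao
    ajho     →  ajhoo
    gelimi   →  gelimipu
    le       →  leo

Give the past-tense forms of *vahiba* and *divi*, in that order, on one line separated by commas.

Looking at the last vowel of each stem: -pu when the last vowel of the stem is a high vowel (*pirfeu*, *gelimi*); -o when the last vowel of the stem is a non-high vowel (*higuhsa*, *ajho*, *le*).
*vahiba*: last vowel = /a/, a non-high vowel → -o → *vahibao*.
*divi* — last vowel /i/ (a high vowel) → -pu → *divipu*.

vahibao, divipu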